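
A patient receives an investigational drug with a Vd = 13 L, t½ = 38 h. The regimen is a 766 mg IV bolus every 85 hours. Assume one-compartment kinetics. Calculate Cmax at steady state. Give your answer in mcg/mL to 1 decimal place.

τ/t½ = 85/38 ≈ 2.2368, so fraction remaining f = (1/2)^(85/38) ≈ 0.2122.
Accumulation ratio R = 1/(1 − f) ≈ 1/0.7878 ≈ 1.2694.
Single-dose peak C₀ = D/Vd = 766/13 ≈ 58.923 mcg/mL.
Cmax,ss = C₀/(1 − f) ≈ 58.923/0.7878 ≈ 74.794 mcg/mL.

74.8 mcg/mL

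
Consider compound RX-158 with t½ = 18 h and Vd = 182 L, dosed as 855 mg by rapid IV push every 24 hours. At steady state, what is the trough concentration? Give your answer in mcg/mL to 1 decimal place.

k = ln2/t½ = ln2/18 ≈ 0.038508 h⁻¹; fraction remaining f = e^(−kτ) = e^(−0.038508×24) ≈ 0.3969.
Accumulation ratio R = 1/(1 − f) ≈ 1/0.6031 ≈ 1.6581.
Single-dose peak C₀ = D/Vd = 855/182 ≈ 4.698 mcg/mL.
Steady-state peak Cmax,ss = C₀·R ≈ 4.698 × 1.6581 ≈ 7.790 mcg/mL.
Steady-state trough Cmin,ss = Cmax,ss·f ≈ 7.790 × 0.3969 ≈ 3.092 mcg/mL.

3.1 mcg/mL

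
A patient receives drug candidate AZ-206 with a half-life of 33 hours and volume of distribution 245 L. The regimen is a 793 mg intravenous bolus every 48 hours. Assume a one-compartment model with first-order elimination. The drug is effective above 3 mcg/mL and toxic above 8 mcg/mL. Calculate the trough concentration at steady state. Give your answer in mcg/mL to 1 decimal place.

τ/t½ = 48/33 ≈ 1.4545, so fraction remaining f = (1/2)^(48/33) ≈ 0.3649.
Accumulation ratio R = 1/(1 − f) ≈ 1/0.6351 ≈ 1.5746.
Each bolus raises the concentration by D/Vd = 793/245 ≈ 3.237 mcg/mL.
Steady-state peak Cmax,ss = C₀·R ≈ 3.237 × 1.5746 ≈ 5.097 mcg/mL.
One interval later, Cmin,ss = Cmax,ss·e^(−kτ) ≈ 5.097 × 0.3649 ≈ 1.860 mcg/mL.
Trough 1.9 mcg/mL vs MEC 3 mcg/mL: subtherapeutic.

1.9 mcg/mL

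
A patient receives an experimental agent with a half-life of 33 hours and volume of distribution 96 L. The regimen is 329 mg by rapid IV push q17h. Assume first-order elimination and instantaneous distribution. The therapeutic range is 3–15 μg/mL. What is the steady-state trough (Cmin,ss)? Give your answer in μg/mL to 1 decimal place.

8.0 μg/mL

Over one 17-h interval, 17/33 ≈ 0.51515 half-lives elapse, leaving f ≈ 0.6997 of each dose.
Accumulation ratio R = 1/(1 − f) ≈ 1/0.3003 ≈ 3.3300.
Single-dose peak C₀ = D/Vd = 329/96 ≈ 3.427 μg/mL.
Steady-state peak Cmax,ss = C₀·R ≈ 3.427 × 3.3300 ≈ 11.412 μg/mL.
Steady-state trough Cmin,ss = Cmax,ss·f ≈ 11.412 × 0.6997 ≈ 7.985 μg/mL.
Trough 8.0 μg/mL vs MEC 3 μg/mL: adequate.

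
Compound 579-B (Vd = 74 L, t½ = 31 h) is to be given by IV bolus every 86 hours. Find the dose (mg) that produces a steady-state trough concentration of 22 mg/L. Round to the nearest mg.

9509 mg

τ/t½ = 86/31 ≈ 2.7742, so f = (1/2)^(86/31) ≈ 0.146179.
Cmin,ss = (D/Vd)·f/(1−f), so D = Cmin,ss·Vd·(1−f)/f.
D = 22 × 74 × (1−f)/f ≈ 22 × 74 × 5.84093 ≈ 9509.03 mg.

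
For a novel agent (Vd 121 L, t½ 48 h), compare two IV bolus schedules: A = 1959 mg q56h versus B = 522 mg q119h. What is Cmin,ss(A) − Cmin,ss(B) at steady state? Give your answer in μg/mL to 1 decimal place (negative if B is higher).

Regimen A: f = (1/2)^(56/48) ≈ 0.4454; Cmin,ss = (1959/121)·f/(1−f) ≈ 13.002 μg/mL.
Regimen B: f = (1/2)^(119/48) ≈ 0.1793; Cmin,ss = (522/121)·f/(1−f) ≈ 0.942 μg/mL.
Difference ≈ 13.002 − 0.942 ≈ 12.060 μg/mL.

12.1 μg/mL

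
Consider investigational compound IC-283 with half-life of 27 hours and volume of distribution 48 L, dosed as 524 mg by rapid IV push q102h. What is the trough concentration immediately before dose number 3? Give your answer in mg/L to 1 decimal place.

f = (1/2)^(τ/t½) = (1/2)^(102/27) ≈ 0.0729.
C₀ = D/Vd = 524/48 ≈ 10.917 mg/L.
Before the 3rd dose, 2 doses have been given. Superposition: Cmin = C₀·(f + f²).
≈ 10.917 × (0.0729 + 0.0053) ≈ 10.917 × 0.0782 ≈ 0.854 mg/L.

0.9 mg/L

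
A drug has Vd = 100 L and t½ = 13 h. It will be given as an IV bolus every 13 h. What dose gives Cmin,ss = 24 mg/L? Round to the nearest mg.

2400 mg

τ/t½ = 13/13 ≈ 1, so f = (1/2)^(13/13) ≈ 0.500000.
Cmin,ss = (D/Vd)·f/(1−f), so D = Cmin,ss·Vd·(1−f)/f.
D = 24 × 100 × (1−f)/f ≈ 24 × 100 × 1.00000 ≈ 2400.00 mg.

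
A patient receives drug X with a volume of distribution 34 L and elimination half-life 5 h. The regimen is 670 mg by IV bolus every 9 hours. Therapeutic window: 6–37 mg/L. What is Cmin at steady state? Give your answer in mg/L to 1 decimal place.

7.9 mg/L

k = ln2/t½ = ln2/5 ≈ 0.138629 h⁻¹; fraction remaining f = e^(−kτ) = e^(−0.138629×9) ≈ 0.2872.
Each bolus raises the concentration by D/Vd = 670/34 ≈ 19.706 mg/L.
Steady-state trough Cmin,ss = C₀·f/(1−f) ≈ 19.706 × 0.2872/0.7128 ≈ 7.940 mg/L.
Trough 7.9 mg/L vs MEC 6 mg/L: adequate.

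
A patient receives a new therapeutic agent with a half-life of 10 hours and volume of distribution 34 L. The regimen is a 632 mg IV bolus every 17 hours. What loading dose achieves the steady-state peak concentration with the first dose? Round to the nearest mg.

f = (1/2)^(17/10) ≈ 0.307786; accumulation ratio R = 1/(1−f) ≈ 1.44464.
Loading dose to hit Cmax,ss on first dose: D_load = D_maint·R ≈ 632 × 1.44464 ≈ 913.01 mg.

913 mg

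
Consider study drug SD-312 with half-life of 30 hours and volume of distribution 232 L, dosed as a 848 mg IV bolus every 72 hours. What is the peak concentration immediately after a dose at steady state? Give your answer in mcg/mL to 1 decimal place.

k = ln2/t½ = ln2/30 ≈ 0.023105 h⁻¹; fraction remaining f = e^(−kτ) = e^(−0.023105×72) ≈ 0.1895.
Accumulation ratio R = 1/(1 − f) ≈ 1/0.8105 ≈ 1.2338.
Single-dose peak C₀ = D/Vd = 848/232 ≈ 3.655 mcg/mL.
Cmax,ss = C₀/(1 − f) ≈ 3.655/0.8105 ≈ 4.510 mcg/mL.

4.5 mcg/mL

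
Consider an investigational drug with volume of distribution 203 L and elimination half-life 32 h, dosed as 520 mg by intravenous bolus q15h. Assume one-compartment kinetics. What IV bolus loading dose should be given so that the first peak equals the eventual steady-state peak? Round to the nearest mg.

f = (1/2)^(15/32) ≈ 0.722590; accumulation ratio R = 1/(1−f) ≈ 3.60477.
Loading dose to hit Cmax,ss on first dose: D_load = D_maint·R ≈ 520 × 3.60477 ≈ 1874.48 mg.

1874 mg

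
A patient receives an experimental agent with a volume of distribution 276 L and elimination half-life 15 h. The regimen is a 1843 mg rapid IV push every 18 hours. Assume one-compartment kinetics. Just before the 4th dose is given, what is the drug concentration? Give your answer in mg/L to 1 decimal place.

f = (1/2)^(τ/t½) = (1/2)^(18/15) ≈ 0.4353.
C₀ = D/Vd = 1843/276 ≈ 6.678 mg/L.
Before the 4th dose, 3 doses have been given. Superposition: Cmin = C₀·(f + f² + … + f^3).
≈ 6.678 × (0.4353 + 0.1895 + 0.0825) ≈ 6.678 × 0.7073 ≈ 4.723 mg/L.

4.7 mg/L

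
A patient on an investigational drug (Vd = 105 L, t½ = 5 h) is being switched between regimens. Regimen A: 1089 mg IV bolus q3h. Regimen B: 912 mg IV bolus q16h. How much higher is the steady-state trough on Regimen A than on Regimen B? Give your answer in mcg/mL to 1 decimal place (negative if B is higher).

19.1 mcg/mL

Regimen A: f = (1/2)^(3/5) ≈ 0.6598; Cmin,ss = (1089/105)·f/(1−f) ≈ 20.115 mcg/mL.
Regimen B: f = (1/2)^(16/5) ≈ 0.1088; Cmin,ss = (912/105)·f/(1−f) ≈ 1.060 mcg/mL.
Difference ≈ 20.115 − 1.060 ≈ 19.055 mcg/mL.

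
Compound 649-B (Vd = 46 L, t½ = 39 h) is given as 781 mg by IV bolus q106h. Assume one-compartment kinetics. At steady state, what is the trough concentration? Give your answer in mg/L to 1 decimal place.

Over one 106-h interval, 106/39 ≈ 2.7179 half-lives elapse, leaving f ≈ 0.1520 of each dose.
Each bolus raises the concentration by D/Vd = 781/46 ≈ 16.978 mg/L.
Steady-state trough Cmin,ss = C₀·f/(1−f) ≈ 16.978 × 0.1520/0.8480 ≈ 3.043 mg/L.

3.0 mg/L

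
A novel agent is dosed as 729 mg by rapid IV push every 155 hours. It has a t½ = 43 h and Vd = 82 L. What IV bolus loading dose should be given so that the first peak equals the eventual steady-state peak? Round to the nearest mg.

794 mg

f = (1/2)^(155/43) ≈ 0.082204; accumulation ratio R = 1/(1−f) ≈ 1.08957.
Loading dose to hit Cmax,ss on first dose: D_load = D_maint·R ≈ 729 × 1.08957 ≈ 794.30 mg.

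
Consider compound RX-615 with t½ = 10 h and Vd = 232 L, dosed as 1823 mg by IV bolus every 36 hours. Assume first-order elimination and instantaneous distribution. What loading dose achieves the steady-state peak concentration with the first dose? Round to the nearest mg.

f = (1/2)^(36/10) ≈ 0.082469; accumulation ratio R = 1/(1−f) ≈ 1.08988.
Loading dose to hit Cmax,ss on first dose: D_load = D_maint·R ≈ 1823 × 1.08988 ≈ 1986.85 mg.

1987 mg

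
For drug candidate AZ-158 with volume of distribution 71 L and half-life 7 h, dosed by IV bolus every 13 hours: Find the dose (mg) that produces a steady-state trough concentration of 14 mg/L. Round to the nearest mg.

2607 mg

τ/t½ = 13/7 ≈ 1.8571, so f = (1/2)^(13/7) ≈ 0.276022.
Cmin,ss = (D/Vd)·f/(1−f), so D = Cmin,ss·Vd·(1−f)/f.
D = 14 × 71 × (1−f)/f ≈ 14 × 71 × 2.62290 ≈ 2607.16 mg.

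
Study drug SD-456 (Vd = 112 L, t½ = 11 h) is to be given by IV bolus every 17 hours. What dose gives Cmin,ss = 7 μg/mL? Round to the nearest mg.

τ/t½ = 17/11 ≈ 1.5455, so f = (1/2)^(17/11) ≈ 0.342588.
Cmin,ss = (D/Vd)·f/(1−f), so D = Cmin,ss·Vd·(1−f)/f.
D = 7 × 112 × (1−f)/f ≈ 7 × 112 × 1.91896 ≈ 1504.46 mg.

1504 mg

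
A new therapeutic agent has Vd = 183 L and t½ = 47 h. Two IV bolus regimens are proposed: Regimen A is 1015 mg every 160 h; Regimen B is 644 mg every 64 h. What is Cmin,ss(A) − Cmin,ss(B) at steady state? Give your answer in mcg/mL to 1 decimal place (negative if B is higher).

-1.7 mcg/mL

Regimen A: f = (1/2)^(160/47) ≈ 0.0945; Cmin,ss = (1015/183)·f/(1−f) ≈ 0.579 mcg/mL.
Regimen B: f = (1/2)^(64/47) ≈ 0.3891; Cmin,ss = (644/183)·f/(1−f) ≈ 2.241 mcg/mL.
Difference ≈ 0.579 − 2.241 ≈ -1.662 mcg/mL.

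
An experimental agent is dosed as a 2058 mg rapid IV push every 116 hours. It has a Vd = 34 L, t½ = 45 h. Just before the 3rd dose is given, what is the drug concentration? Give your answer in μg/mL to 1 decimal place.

11.8 μg/mL

f = (1/2)^(τ/t½) = (1/2)^(116/45) ≈ 0.1675.
C₀ = D/Vd = 2058/34 ≈ 60.529 μg/mL.
Before the 3rd dose, 2 doses have been given. Superposition: Cmin = C₀·(f + f²).
≈ 60.529 × (0.1675 + 0.0281) ≈ 60.529 × 0.1956 ≈ 11.839 μg/mL.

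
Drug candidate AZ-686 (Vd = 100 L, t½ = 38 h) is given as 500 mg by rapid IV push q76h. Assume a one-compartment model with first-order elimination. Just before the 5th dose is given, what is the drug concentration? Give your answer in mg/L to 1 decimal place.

f = (1/2)^(τ/t½) = (1/2)^(76/38) ≈ 0.2500.
C₀ = D/Vd = 500/100 ≈ 5.000 mg/L.
Before the 5th dose, 4 doses have been given. Superposition: Cmin = C₀·(f + f² + … + f^4).
≈ 5.000 × (0.2500 + 0.0625 + 0.0156 + 0.0039) ≈ 5.000 × 0.3320 ≈ 1.660 mg/L.

1.7 mg/L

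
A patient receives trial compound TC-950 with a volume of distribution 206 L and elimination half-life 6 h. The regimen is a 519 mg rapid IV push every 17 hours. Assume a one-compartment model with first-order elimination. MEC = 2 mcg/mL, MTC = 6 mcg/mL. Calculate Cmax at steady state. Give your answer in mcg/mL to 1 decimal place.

k = ln2/t½ = ln2/6 ≈ 0.115525 h⁻¹; fraction remaining f = e^(−kτ) = e^(−0.115525×17) ≈ 0.1403.
At steady state, accumulation factor R = 1/(1 − e^(−kτ)) ≈ 1.1632.
Each bolus raises the concentration by D/Vd = 519/206 ≈ 2.519 mcg/mL.
Steady-state peak Cmax,ss = C₀·R ≈ 2.519 × 1.1632 ≈ 2.930 mcg/mL.
Peak 2.9 mcg/mL vs MTC 6 mcg/mL: below toxic threshold.

2.9 mcg/mL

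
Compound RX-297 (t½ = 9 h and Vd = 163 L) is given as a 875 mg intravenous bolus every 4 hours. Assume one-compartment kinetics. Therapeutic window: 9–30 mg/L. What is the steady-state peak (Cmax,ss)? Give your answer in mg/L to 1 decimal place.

τ/t½ = 4/9 ≈ 0.44444, so fraction remaining f = (1/2)^(4/9) ≈ 0.7349.
Accumulation ratio R = 1/(1 − f) ≈ 1/0.2651 ≈ 3.7722.
Single-dose peak C₀ = D/Vd = 875/163 ≈ 5.368 mg/L.
Cmax,ss = C₀/(1 − f) ≈ 5.368/0.2651 ≈ 20.249 mg/L.
Peak 20.2 mg/L vs MTC 30 mg/L: below toxic threshold.

20.2 mg/L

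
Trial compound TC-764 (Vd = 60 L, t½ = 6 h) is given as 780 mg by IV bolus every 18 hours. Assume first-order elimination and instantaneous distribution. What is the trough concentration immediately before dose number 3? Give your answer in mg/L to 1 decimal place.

f = (1/2)^(τ/t½) = (1/2)^(18/6) ≈ 0.1250.
C₀ = D/Vd = 780/60 ≈ 13.000 mg/L.
Before the 3rd dose, 2 doses have been given. Superposition: Cmin = C₀·(f + f²).
≈ 13.000 × (0.1250 + 0.0156) ≈ 13.000 × 0.1406 ≈ 1.828 mg/L.

1.8 mg/L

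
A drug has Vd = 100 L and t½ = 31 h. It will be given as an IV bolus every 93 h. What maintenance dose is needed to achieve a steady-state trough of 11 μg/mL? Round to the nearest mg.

7700 mg

τ/t½ = 93/31 ≈ 3, so f = (1/2)^(93/31) ≈ 0.125000.
Cmin,ss = (D/Vd)·f/(1−f), so D = Cmin,ss·Vd·(1−f)/f.
D = 11 × 100 × (1−f)/f ≈ 11 × 100 × 7.00000 ≈ 7700.00 mg.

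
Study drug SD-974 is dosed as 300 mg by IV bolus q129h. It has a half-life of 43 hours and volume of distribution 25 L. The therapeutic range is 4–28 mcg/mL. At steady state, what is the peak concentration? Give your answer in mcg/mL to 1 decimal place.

13.7 mcg/mL

τ = 129 h = 3 half-lives, so f = (1/2)^3 = 0.125.
At steady state, R = 1/(1 − 0.125) = 8/7.
Single-dose peak C₀ = D/Vd = 300/25 = 12 mcg/mL.
Steady-state peak Cmax,ss = C₀·R = 12 × 8/7 ≈ 13.714 mcg/mL.
Peak 13.7 mcg/mL vs MTC 28 mcg/mL: below toxic threshold.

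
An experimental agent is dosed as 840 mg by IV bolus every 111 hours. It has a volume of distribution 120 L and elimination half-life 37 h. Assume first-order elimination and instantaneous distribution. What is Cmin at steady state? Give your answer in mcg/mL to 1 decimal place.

1.0 mcg/mL

τ = 111 h = 3 half-lives, so f = (1/2)^3 = 0.125.
At steady state, R = 1/(1 − 0.125) = 8/7.
Single-dose peak C₀ = D/Vd = 840/120 = 7 mcg/mL.
Steady-state peak Cmax,ss = C₀·R = 7 × 8/7 ≈ 8.000 mcg/mL.
Steady-state trough Cmin,ss = Cmax,ss·f ≈ 8.000 × 0.125 ≈ 1.000 mcg/mL.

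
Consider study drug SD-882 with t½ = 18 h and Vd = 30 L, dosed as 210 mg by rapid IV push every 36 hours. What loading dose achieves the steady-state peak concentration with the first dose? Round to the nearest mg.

f = (1/2)^(36/18) ≈ 0.250000; accumulation ratio R = 1/(1−f) ≈ 1.33333.
Loading dose to hit Cmax,ss on first dose: D_load = D_maint·R ≈ 210 × 1.33333 ≈ 280.00 mg.

280 mg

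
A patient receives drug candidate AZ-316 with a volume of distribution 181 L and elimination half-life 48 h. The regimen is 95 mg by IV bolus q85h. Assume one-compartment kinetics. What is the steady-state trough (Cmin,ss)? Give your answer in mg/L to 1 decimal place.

0.2 mg/L

Over one 85-h interval, 85/48 ≈ 1.7708 half-lives elapse, leaving f ≈ 0.2930 of each dose.
Each bolus raises the concentration by D/Vd = 95/181 ≈ 0.525 mg/L.
Steady-state trough Cmin,ss = C₀·f/(1−f) ≈ 0.525 × 0.2930/0.7070 ≈ 0.218 mg/L.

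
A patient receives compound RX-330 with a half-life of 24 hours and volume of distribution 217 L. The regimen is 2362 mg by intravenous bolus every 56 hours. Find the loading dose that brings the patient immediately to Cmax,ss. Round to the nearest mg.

2947 mg

f = (1/2)^(56/24) ≈ 0.198425; accumulation ratio R = 1/(1−f) ≈ 1.24754.
Loading dose to hit Cmax,ss on first dose: D_load = D_maint·R ≈ 2362 × 1.24754 ≈ 2946.69 mg.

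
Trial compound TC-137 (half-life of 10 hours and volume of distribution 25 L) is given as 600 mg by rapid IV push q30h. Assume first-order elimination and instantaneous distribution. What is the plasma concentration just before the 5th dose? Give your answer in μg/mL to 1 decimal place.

3.4 μg/mL

f = (1/2)^(τ/t½) = (1/2)^(30/10) ≈ 0.1250.
C₀ = D/Vd = 600/25 ≈ 24.000 μg/mL.
Before the 5th dose, 4 doses have been given. Superposition: Cmin = C₀·(f + f² + … + f^4).
≈ 24.000 × (0.1250 + 0.0156 + 0.0020 + 0.0002) ≈ 24.000 × 0.1428 ≈ 3.427 μg/mL.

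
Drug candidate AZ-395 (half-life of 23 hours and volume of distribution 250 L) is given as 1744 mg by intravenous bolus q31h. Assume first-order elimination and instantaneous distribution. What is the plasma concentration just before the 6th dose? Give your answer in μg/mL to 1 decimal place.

f = (1/2)^(τ/t½) = (1/2)^(31/23) ≈ 0.3929.
C₀ = D/Vd = 1744/250 ≈ 6.976 μg/mL.
Before the 6th dose, 5 doses have been given. Superposition: Cmin = C₀·(f + f² + … + f^5).
≈ 6.976 × (0.3929 + 0.1544 + 0.0607 + 0.0238 + 0.0094) ≈ 6.976 × 0.6412 ≈ 4.473 μg/mL.

4.5 μg/mL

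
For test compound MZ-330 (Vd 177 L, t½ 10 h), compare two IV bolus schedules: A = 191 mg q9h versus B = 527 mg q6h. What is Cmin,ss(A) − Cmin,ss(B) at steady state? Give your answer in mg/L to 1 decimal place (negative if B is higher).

Regimen A: f = (1/2)^(9/10) ≈ 0.5359; Cmin,ss = (191/177)·f/(1−f) ≈ 1.246 mg/L.
Regimen B: f = (1/2)^(6/10) ≈ 0.6598; Cmin,ss = (527/177)·f/(1−f) ≈ 5.775 mg/L.
Difference ≈ 1.246 − 5.775 ≈ -4.529 mg/L.

-4.5 mg/L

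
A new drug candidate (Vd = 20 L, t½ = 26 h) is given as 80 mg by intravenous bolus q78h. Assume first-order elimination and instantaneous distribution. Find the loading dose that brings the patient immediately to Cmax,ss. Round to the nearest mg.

91 mg

f = (1/2)^(78/26) ≈ 0.125000; accumulation ratio R = 1/(1−f) ≈ 1.14286.
Loading dose to hit Cmax,ss on first dose: D_load = D_maint·R ≈ 80 × 1.14286 ≈ 91.43 mg.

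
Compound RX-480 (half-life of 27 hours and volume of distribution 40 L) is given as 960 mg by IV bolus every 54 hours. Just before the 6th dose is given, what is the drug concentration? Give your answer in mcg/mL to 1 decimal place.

f = (1/2)^(τ/t½) = (1/2)^(54/27) ≈ 0.2500.
C₀ = D/Vd = 960/40 ≈ 24.000 mcg/mL.
Before the 6th dose, 5 doses have been given. Superposition: Cmin = C₀·(f + f² + … + f^5).
≈ 24.000 × (0.2500 + 0.0625 + 0.0156 + 0.0039 + 0.0010) ≈ 24.000 × 0.3330 ≈ 7.992 mcg/mL.

8.0 mcg/mL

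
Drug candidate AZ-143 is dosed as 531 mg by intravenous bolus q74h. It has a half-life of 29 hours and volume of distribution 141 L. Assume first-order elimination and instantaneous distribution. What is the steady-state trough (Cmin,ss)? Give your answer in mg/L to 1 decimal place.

0.8 mg/L

Over one 74-h interval, 74/29 ≈ 2.5517 half-lives elapse, leaving f ≈ 0.1706 of each dose.
At steady state, accumulation factor R = 1/(1 − e^(−kτ)) ≈ 1.2057.
Single-dose peak C₀ = D/Vd = 531/141 ≈ 3.766 mg/L.
Steady-state peak Cmax,ss = C₀·R ≈ 3.766 × 1.2057 ≈ 4.541 mg/L.
Steady-state trough Cmin,ss = Cmax,ss·f ≈ 4.541 × 0.1706 ≈ 0.775 mg/L.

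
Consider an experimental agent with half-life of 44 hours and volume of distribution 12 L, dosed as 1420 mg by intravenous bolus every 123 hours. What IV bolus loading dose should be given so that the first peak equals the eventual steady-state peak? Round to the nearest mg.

1659 mg

f = (1/2)^(123/44) ≈ 0.144040; accumulation ratio R = 1/(1−f) ≈ 1.16828.
Loading dose to hit Cmax,ss on first dose: D_load = D_maint·R ≈ 1420 × 1.16828 ≈ 1658.96 mg.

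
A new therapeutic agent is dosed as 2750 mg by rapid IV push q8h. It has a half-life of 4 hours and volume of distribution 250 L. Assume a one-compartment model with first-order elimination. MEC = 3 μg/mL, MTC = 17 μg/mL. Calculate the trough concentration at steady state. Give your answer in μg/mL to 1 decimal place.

τ = 8 h = 2 half-lives, so f = (1/2)^2 = 0.25.
Accumulation ratio R = 1/(1 − f) = 1/0.75 = 4/3.
Single-dose peak C₀ = D/Vd = 2750/250 = 11 μg/mL.
Steady-state peak Cmax,ss = C₀·R = 11 × 4/3 ≈ 14.667 μg/mL.
Steady-state trough Cmin,ss = Cmax,ss·f ≈ 14.667 × 0.25 ≈ 3.667 μg/mL.
Trough 3.7 μg/mL vs MEC 3 μg/mL: adequate.

3.7 μg/mL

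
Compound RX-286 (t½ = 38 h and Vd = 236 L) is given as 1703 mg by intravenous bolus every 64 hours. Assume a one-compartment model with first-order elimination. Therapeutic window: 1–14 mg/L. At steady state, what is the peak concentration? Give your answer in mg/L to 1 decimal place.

k = ln2/t½ = ln2/38 ≈ 0.018241 h⁻¹; fraction remaining f = e^(−kτ) = e^(−0.018241×64) ≈ 0.3112.
At steady state, accumulation factor R = 1/(1 − e^(−kτ)) ≈ 1.4518.
Each bolus raises the concentration by D/Vd = 1703/236 ≈ 7.216 mg/L.
Steady-state peak Cmax,ss = C₀·R ≈ 7.216 × 1.4518 ≈ 10.476 mg/L.
Peak 10.5 mg/L vs MTC 14 mg/L: below toxic threshold.

10.5 mg/L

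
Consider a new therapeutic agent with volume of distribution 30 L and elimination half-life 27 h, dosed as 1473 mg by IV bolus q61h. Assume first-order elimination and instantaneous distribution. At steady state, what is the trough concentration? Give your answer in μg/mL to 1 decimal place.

13.0 μg/mL

τ/t½ = 61/27 ≈ 2.2593, so fraction remaining f = (1/2)^(61/27) ≈ 0.2089.
At steady state, accumulation factor R = 1/(1 − e^(−kτ)) ≈ 1.2641.
Each bolus raises the concentration by D/Vd = 1473/30 ≈ 49.100 μg/mL.
Steady-state peak Cmax,ss = C₀·R ≈ 49.100 × 1.2641 ≈ 62.067 μg/mL.
Steady-state trough Cmin,ss = Cmax,ss·f ≈ 62.067 × 0.2089 ≈ 12.966 μg/mL.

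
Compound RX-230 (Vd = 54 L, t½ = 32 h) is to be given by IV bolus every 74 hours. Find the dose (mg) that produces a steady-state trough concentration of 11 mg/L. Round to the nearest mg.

2357 mg

τ/t½ = 74/32 ≈ 2.3125, so f = (1/2)^(74/32) ≈ 0.201311.
Cmin,ss = (D/Vd)·f/(1−f), so D = Cmin,ss·Vd·(1−f)/f.
D = 11 × 54 × (1−f)/f ≈ 11 × 54 × 3.96744 ≈ 2356.66 mg.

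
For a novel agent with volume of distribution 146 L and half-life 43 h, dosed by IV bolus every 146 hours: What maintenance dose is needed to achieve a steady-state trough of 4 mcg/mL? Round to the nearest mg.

5561 mg

τ/t½ = 146/43 ≈ 3.3953, so f = (1/2)^(146/43) ≈ 0.095038.
Cmin,ss = (D/Vd)·f/(1−f), so D = Cmin,ss·Vd·(1−f)/f.
D = 4 × 146 × (1−f)/f ≈ 4 × 146 × 9.52211 ≈ 5560.91 mg.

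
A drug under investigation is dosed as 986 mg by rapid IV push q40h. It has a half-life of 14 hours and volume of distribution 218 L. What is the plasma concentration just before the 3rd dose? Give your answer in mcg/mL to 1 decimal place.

f = (1/2)^(τ/t½) = (1/2)^(40/14) ≈ 0.1380.
C₀ = D/Vd = 986/218 ≈ 4.523 mcg/mL.
Before the 3rd dose, 2 doses have been given. Superposition: Cmin = C₀·(f + f²).
≈ 4.523 × (0.1380 + 0.0190) ≈ 4.523 × 0.1570 ≈ 0.710 mcg/mL.

0.7 mcg/mL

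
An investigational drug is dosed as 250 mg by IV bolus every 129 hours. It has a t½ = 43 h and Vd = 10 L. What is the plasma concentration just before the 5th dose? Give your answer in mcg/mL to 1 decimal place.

3.6 mcg/mL

f = (1/2)^(τ/t½) = (1/2)^(129/43) ≈ 0.1250.
C₀ = D/Vd = 250/10 ≈ 25.000 mcg/mL.
Before the 5th dose, 4 doses have been given. Superposition: Cmin = C₀·(f + f² + … + f^4).
≈ 25.000 × (0.1250 + 0.0156 + 0.0020 + 0.0002) ≈ 25.000 × 0.1428 ≈ 3.570 mcg/mL.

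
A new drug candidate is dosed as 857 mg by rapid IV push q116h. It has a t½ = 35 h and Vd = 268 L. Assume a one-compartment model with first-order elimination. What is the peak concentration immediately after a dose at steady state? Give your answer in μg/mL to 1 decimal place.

3.6 μg/mL

k = ln2/t½ = ln2/35 ≈ 0.019804 h⁻¹; fraction remaining f = e^(−kτ) = e^(−0.019804×116) ≈ 0.1005.
At steady state, accumulation factor R = 1/(1 − e^(−kτ)) ≈ 1.1117.
Single-dose peak C₀ = D/Vd = 857/268 ≈ 3.198 μg/mL.
Steady-state peak Cmax,ss = C₀·R ≈ 3.198 × 1.1117 ≈ 3.555 μg/mL.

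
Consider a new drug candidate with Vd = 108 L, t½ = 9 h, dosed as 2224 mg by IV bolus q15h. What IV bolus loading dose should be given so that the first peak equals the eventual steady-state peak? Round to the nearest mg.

f = (1/2)^(15/9) ≈ 0.314980; accumulation ratio R = 1/(1−f) ≈ 1.45981.
Loading dose to hit Cmax,ss on first dose: D_load = D_maint·R ≈ 2224 × 1.45981 ≈ 3246.62 mg.

3247 mg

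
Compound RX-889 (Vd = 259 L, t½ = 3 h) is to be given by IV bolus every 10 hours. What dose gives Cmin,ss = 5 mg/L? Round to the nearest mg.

τ/t½ = 10/3 ≈ 3.3333, so f = (1/2)^(10/3) ≈ 0.099213.
Cmin,ss = (D/Vd)·f/(1−f), so D = Cmin,ss·Vd·(1−f)/f.
D = 5 × 259 × (1−f)/f ≈ 5 × 259 × 9.07932 ≈ 11757.72 mg.

11758 mg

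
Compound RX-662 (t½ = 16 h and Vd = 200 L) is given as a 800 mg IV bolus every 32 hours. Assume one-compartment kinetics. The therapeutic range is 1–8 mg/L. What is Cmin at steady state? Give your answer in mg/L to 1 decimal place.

The dosing interval is 2 half-lives, so f = 2^(−2) = 0.25.
Accumulation ratio R = 1/(1 − f) = 1/0.75 = 4/3.
Single-dose peak C₀ = D/Vd = 800/200 = 4 mg/L.
Steady-state peak Cmax,ss = C₀·R = 4 × 4/3 ≈ 5.333 mg/L.
Steady-state trough Cmin,ss = Cmax,ss·f ≈ 5.333 × 0.25 ≈ 1.333 mg/L.
Trough 1.3 mg/L vs MEC 1 mg/L: adequate.

1.3 mg/L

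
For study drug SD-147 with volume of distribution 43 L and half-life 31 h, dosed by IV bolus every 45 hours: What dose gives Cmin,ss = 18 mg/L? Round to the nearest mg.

1343 mg

τ/t½ = 45/31 ≈ 1.4516, so f = (1/2)^(45/31) ≈ 0.365612.
Cmin,ss = (D/Vd)·f/(1−f), so D = Cmin,ss·Vd·(1−f)/f.
D = 18 × 43 × (1−f)/f ≈ 18 × 43 × 1.73514 ≈ 1343.00 mg.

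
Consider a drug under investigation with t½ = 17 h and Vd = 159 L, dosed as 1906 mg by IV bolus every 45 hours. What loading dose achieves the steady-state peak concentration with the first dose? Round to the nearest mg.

f = (1/2)^(45/17) ≈ 0.159645; accumulation ratio R = 1/(1−f) ≈ 1.18997.
Loading dose to hit Cmax,ss on first dose: D_load = D_maint·R ≈ 1906 × 1.18997 ≈ 2268.08 mg.

2268 mg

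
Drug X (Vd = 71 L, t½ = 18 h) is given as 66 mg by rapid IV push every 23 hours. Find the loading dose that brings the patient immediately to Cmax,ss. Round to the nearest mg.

f = (1/2)^(23/18) ≈ 0.412430; accumulation ratio R = 1/(1−f) ≈ 1.70192.
Loading dose to hit Cmax,ss on first dose: D_load = D_maint·R ≈ 66 × 1.70192 ≈ 112.33 mg.

112 mg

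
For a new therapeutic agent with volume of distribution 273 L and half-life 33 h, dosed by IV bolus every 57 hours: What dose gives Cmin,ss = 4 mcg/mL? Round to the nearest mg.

τ/t½ = 57/33 ≈ 1.7273, so f = (1/2)^(57/33) ≈ 0.302022.
Cmin,ss = (D/Vd)·f/(1−f), so D = Cmin,ss·Vd·(1−f)/f.
D = 4 × 273 × (1−f)/f ≈ 4 × 273 × 2.31102 ≈ 2523.63 mg.

2524 mg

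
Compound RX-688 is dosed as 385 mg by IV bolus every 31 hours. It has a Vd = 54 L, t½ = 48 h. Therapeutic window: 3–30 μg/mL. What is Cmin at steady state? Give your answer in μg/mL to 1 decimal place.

Over one 31-h interval, 31/48 ≈ 0.64583 half-lives elapse, leaving f ≈ 0.6391 of each dose.
Accumulation ratio R = 1/(1 − f) ≈ 1/0.3609 ≈ 2.7709.
Each bolus raises the concentration by D/Vd = 385/54 ≈ 7.130 μg/mL.
Steady-state peak Cmax,ss = C₀·R ≈ 7.130 × 2.7709 ≈ 19.757 μg/mL.
One interval later, Cmin,ss = Cmax,ss·e^(−kτ) ≈ 19.757 × 0.6391 ≈ 12.627 μg/mL.
Trough 12.6 μg/mL vs MEC 3 μg/mL: adequate.

12.6 μg/mL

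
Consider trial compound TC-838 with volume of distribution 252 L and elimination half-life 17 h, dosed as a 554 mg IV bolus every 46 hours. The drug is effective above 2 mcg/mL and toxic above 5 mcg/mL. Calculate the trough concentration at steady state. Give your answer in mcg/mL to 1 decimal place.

0.4 mcg/mL

k = ln2/t½ = ln2/17 ≈ 0.040773 h⁻¹; fraction remaining f = e^(−kτ) = e^(−0.040773×46) ≈ 0.1533.
Single-dose peak C₀ = D/Vd = 554/252 ≈ 2.198 mcg/mL.
Steady-state trough Cmin,ss = C₀·f/(1−f) ≈ 2.198 × 0.1533/0.8467 ≈ 0.398 mcg/mL.
Trough 0.4 mcg/mL vs MEC 2 mcg/mL: subtherapeutic.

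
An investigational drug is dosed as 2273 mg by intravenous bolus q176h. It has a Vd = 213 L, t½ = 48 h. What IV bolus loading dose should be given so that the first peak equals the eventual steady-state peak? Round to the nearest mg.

f = (1/2)^(176/48) ≈ 0.078745; accumulation ratio R = 1/(1−f) ≈ 1.08548.
Loading dose to hit Cmax,ss on first dose: D_load = D_maint·R ≈ 2273 × 1.08548 ≈ 2467.30 mg.

2467 mg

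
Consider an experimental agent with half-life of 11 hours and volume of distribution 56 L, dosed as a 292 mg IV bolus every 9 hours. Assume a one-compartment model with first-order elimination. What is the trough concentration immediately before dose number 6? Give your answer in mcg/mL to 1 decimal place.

f = (1/2)^(τ/t½) = (1/2)^(9/11) ≈ 0.5672.
C₀ = D/Vd = 292/56 ≈ 5.214 mcg/mL.
Before the 6th dose, 5 doses have been given. Superposition: Cmin = C₀·(f + f² + … + f^5).
≈ 5.214 × (0.5672 + 0.3217 + 0.1825 + 0.1035 + 0.0587) ≈ 5.214 × 1.2336 ≈ 6.432 mcg/mL.

6.4 mcg/mL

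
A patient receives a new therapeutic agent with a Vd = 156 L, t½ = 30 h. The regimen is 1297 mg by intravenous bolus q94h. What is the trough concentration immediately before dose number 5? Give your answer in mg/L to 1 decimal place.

f = (1/2)^(τ/t½) = (1/2)^(94/30) ≈ 0.1140.
C₀ = D/Vd = 1297/156 ≈ 8.314 mg/L.
Before the 5th dose, 4 doses have been given. Superposition: Cmin = C₀·(f + f² + … + f^4).
≈ 8.314 × (0.1140 + 0.0130 + 0.0015 + 0.0002) ≈ 8.314 × 0.1287 ≈ 1.070 mg/L.

1.1 mg/L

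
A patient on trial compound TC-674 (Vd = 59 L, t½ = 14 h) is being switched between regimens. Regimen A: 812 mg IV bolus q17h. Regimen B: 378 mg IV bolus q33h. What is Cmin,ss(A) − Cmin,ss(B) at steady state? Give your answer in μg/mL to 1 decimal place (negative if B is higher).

8.9 μg/mL

Regimen A: f = (1/2)^(17/14) ≈ 0.4310; Cmin,ss = (812/59)·f/(1−f) ≈ 10.425 μg/mL.
Regimen B: f = (1/2)^(33/14) ≈ 0.1952; Cmin,ss = (378/59)·f/(1−f) ≈ 1.554 μg/mL.
Difference ≈ 10.425 − 1.554 ≈ 8.871 μg/mL.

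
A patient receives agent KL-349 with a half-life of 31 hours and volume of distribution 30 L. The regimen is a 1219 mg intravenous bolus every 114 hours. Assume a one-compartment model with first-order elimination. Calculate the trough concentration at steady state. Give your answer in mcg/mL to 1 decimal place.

3.4 mcg/mL

k = ln2/t½ = ln2/31 ≈ 0.022360 h⁻¹; fraction remaining f = e^(−kτ) = e^(−0.022360×114) ≈ 0.0782.
Single-dose peak C₀ = D/Vd = 1219/30 ≈ 40.633 mcg/mL.
Steady-state trough Cmin,ss = C₀·f/(1−f) ≈ 40.633 × 0.0782/0.9218 ≈ 3.447 mcg/mL.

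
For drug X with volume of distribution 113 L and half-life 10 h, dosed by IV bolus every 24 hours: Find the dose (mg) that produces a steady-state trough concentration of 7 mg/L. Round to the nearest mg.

3384 mg

τ/t½ = 24/10 ≈ 2.4, so f = (1/2)^(24/10) ≈ 0.189465.
Cmin,ss = (D/Vd)·f/(1−f), so D = Cmin,ss·Vd·(1−f)/f.
D = 7 × 113 × (1−f)/f ≈ 7 × 113 × 4.27802 ≈ 3383.91 mg.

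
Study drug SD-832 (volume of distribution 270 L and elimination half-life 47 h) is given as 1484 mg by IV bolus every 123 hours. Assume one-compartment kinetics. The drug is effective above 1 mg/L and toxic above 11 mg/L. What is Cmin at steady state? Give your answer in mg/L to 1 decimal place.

τ/t½ = 123/47 ≈ 2.617, so fraction remaining f = (1/2)^(123/47) ≈ 0.1630.
Each bolus raises the concentration by D/Vd = 1484/270 ≈ 5.496 mg/L.
Steady-state trough Cmin,ss = C₀·f/(1−f) ≈ 5.496 × 0.1630/0.8370 ≈ 1.070 mg/L.
Trough 1.1 mg/L vs MEC 1 mg/L: adequate.

1.1 mg/L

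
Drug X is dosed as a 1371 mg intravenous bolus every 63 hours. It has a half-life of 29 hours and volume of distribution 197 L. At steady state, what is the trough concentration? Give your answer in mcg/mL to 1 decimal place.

2.0 mcg/mL

τ/t½ = 63/29 ≈ 2.1724, so fraction remaining f = (1/2)^(63/29) ≈ 0.2218.
Accumulation ratio R = 1/(1 − f) ≈ 1/0.7782 ≈ 1.2850.
Single-dose peak C₀ = D/Vd = 1371/197 ≈ 6.959 mcg/mL.
Steady-state peak Cmax,ss = C₀·R ≈ 6.959 × 1.2850 ≈ 8.942 mcg/mL.
One interval later, Cmin,ss = Cmax,ss·e^(−kτ) ≈ 8.942 × 0.2218 ≈ 1.983 mcg/mL.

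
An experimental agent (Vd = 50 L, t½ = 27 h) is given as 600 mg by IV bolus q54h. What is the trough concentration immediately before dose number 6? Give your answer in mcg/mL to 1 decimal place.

f = (1/2)^(τ/t½) = (1/2)^(54/27) ≈ 0.2500.
C₀ = D/Vd = 600/50 ≈ 12.000 mcg/mL.
Before the 6th dose, 5 doses have been given. Superposition: Cmin = C₀·(f + f² + … + f^5).
≈ 12.000 × (0.2500 + 0.0625 + 0.0156 + 0.0039 + 0.0010) ≈ 12.000 × 0.3330 ≈ 3.996 mcg/mL.

4.0 mcg/mL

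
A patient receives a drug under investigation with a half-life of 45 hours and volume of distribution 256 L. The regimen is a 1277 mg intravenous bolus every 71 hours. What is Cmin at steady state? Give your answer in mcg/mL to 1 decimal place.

2.5 mcg/mL

τ/t½ = 71/45 ≈ 1.5778, so fraction remaining f = (1/2)^(71/45) ≈ 0.3350.
Each bolus raises the concentration by D/Vd = 1277/256 ≈ 4.988 mcg/mL.
Steady-state trough Cmin,ss = C₀·f/(1−f) ≈ 4.988 × 0.3350/0.6650 ≈ 2.513 mcg/mL.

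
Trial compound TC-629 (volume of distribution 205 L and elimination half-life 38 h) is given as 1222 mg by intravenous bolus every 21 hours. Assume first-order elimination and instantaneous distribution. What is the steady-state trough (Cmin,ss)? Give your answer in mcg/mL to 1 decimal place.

τ/t½ = 21/38 ≈ 0.55263, so fraction remaining f = (1/2)^(21/38) ≈ 0.6818.
Each bolus raises the concentration by D/Vd = 1222/205 ≈ 5.961 mcg/mL.
Steady-state trough Cmin,ss = C₀·f/(1−f) ≈ 5.961 × 0.6818/0.3182 ≈ 12.773 mcg/mL.

12.8 mcg/mL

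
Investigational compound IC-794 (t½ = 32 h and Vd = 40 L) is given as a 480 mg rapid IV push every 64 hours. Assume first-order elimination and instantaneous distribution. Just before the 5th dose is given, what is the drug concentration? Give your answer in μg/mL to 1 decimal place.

4.0 μg/mL

f = (1/2)^(τ/t½) = (1/2)^(64/32) ≈ 0.2500.
C₀ = D/Vd = 480/40 ≈ 12.000 μg/mL.
Before the 5th dose, 4 doses have been given. Superposition: Cmin = C₀·(f + f² + … + f^4).
≈ 12.000 × (0.2500 + 0.0625 + 0.0156 + 0.0039) ≈ 12.000 × 0.3320 ≈ 3.984 μg/mL.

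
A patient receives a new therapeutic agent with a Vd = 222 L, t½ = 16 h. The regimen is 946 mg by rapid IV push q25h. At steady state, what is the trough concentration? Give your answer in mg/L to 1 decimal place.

k = ln2/t½ = ln2/16 ≈ 0.043322 h⁻¹; fraction remaining f = e^(−kτ) = e^(−0.043322×25) ≈ 0.3386.
Each bolus raises the concentration by D/Vd = 946/222 ≈ 4.261 mg/L.
Steady-state trough Cmin,ss = C₀·f/(1−f) ≈ 4.261 × 0.3386/0.6614 ≈ 2.181 mg/L.

2.2 mg/L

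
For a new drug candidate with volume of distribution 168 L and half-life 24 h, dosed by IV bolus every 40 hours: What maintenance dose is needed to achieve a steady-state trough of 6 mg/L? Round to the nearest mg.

τ/t½ = 40/24 ≈ 1.6667, so f = (1/2)^(40/24) ≈ 0.314980.
Cmin,ss = (D/Vd)·f/(1−f), so D = Cmin,ss·Vd·(1−f)/f.
D = 6 × 168 × (1−f)/f ≈ 6 × 168 × 2.17480 ≈ 2192.20 mg.

2192 mg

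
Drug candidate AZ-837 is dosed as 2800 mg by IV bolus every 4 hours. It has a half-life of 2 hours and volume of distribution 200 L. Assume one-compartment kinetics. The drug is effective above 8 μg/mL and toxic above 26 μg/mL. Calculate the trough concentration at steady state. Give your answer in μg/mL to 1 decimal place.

4.7 μg/mL

The dosing interval is 2 half-lives, so f = 2^(−2) = 0.25.
Accumulation ratio R = 1/(1 − f) = 1/0.75 = 4/3.
Single-dose peak C₀ = D/Vd = 2800/200 = 14 μg/mL.
Steady-state peak Cmax,ss = C₀·R = 14 × 4/3 ≈ 18.667 μg/mL.
Steady-state trough Cmin,ss = Cmax,ss·f ≈ 18.667 × 0.25 ≈ 4.667 μg/mL.
Trough 4.7 μg/mL vs MEC 8 μg/mL: subtherapeutic.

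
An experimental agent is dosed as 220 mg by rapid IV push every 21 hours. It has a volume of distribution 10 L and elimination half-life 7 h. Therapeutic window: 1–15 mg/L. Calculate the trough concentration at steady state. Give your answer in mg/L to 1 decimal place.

3.1 mg/L

τ = 21 h = 3 half-lives, so f = (1/2)^3 = 0.125.
At steady state, R = 1/(1 − 0.125) = 8/7.
Single-dose peak C₀ = D/Vd = 220/10 = 22 mg/L.
Steady-state peak Cmax,ss = C₀·R = 22 × 8/7 ≈ 25.143 mg/L.
Steady-state trough Cmin,ss = Cmax,ss·f ≈ 25.143 × 0.125 ≈ 3.143 mg/L.
Trough 3.1 mg/L vs MEC 1 mg/L: adequate.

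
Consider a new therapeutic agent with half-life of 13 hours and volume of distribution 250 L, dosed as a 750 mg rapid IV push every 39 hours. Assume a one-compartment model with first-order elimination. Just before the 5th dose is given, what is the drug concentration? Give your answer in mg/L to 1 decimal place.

f = (1/2)^(τ/t½) = (1/2)^(39/13) ≈ 0.1250.
C₀ = D/Vd = 750/250 ≈ 3.000 mg/L.
Before the 5th dose, 4 doses have been given. Superposition: Cmin = C₀·(f + f² + … + f^4).
≈ 3.000 × (0.1250 + 0.0156 + 0.0020 + 0.0002) ≈ 3.000 × 0.1428 ≈ 0.428 mg/L.

0.4 mg/L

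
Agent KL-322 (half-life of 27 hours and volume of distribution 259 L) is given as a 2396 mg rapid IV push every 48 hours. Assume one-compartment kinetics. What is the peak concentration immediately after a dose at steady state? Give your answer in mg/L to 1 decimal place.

13.1 mg/L

τ/t½ = 48/27 ≈ 1.7778, so fraction remaining f = (1/2)^(48/27) ≈ 0.2916.
Accumulation ratio R = 1/(1 − f) ≈ 1/0.7084 ≈ 1.4116.
Single-dose peak C₀ = D/Vd = 2396/259 ≈ 9.251 mg/L.
Steady-state peak Cmax,ss = C₀·R ≈ 9.251 × 1.4116 ≈ 13.059 mg/L.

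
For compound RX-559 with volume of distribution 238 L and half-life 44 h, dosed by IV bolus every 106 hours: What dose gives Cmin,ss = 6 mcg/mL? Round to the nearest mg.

τ/t½ = 106/44 ≈ 2.4091, so f = (1/2)^(106/44) ≈ 0.188274.
Cmin,ss = (D/Vd)·f/(1−f), so D = Cmin,ss·Vd·(1−f)/f.
D = 6 × 238 × (1−f)/f ≈ 6 × 238 × 4.31141 ≈ 6156.69 mg.

6157 mg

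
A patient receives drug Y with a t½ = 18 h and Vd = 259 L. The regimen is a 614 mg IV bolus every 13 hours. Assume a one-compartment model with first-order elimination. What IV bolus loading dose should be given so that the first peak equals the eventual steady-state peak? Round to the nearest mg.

f = (1/2)^(13/18) ≈ 0.606163; accumulation ratio R = 1/(1−f) ≈ 2.53912.
Loading dose to hit Cmax,ss on first dose: D_load = D_maint·R ≈ 614 × 2.53912 ≈ 1559.02 mg.

1559 mg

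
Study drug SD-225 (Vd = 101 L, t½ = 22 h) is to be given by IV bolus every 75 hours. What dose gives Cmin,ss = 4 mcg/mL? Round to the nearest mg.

3888 mg

τ/t½ = 75/22 ≈ 3.4091, so f = (1/2)^(75/22) ≈ 0.094137.
Cmin,ss = (D/Vd)·f/(1−f), so D = Cmin,ss·Vd·(1−f)/f.
D = 4 × 101 × (1−f)/f ≈ 4 × 101 × 9.62282 ≈ 3887.62 mg.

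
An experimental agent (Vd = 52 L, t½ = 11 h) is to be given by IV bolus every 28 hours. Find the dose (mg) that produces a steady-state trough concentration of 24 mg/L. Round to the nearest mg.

6038 mg

τ/t½ = 28/11 ≈ 2.5455, so f = (1/2)^(28/11) ≈ 0.171294.
Cmin,ss = (D/Vd)·f/(1−f), so D = Cmin,ss·Vd·(1−f)/f.
D = 24 × 52 × (1−f)/f ≈ 24 × 52 × 4.83792 ≈ 6037.72 mg.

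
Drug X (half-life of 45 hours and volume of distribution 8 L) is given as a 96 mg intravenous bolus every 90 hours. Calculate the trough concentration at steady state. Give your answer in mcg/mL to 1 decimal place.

The dosing interval is 2 half-lives, so f = 2^(−2) = 0.25.
Accumulation ratio R = 1/(1 − f) = 1/0.75 = 4/3.
Single-dose peak C₀ = D/Vd = 96/8 = 12 mcg/mL.
Steady-state peak Cmax,ss = C₀·R = 12 × 4/3 ≈ 16.000 mcg/mL.
Steady-state trough Cmin,ss = Cmax,ss·f ≈ 16.000 × 0.25 ≈ 4.000 mcg/mL.

4.0 mcg/mL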